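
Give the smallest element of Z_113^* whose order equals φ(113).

φ(113) = 113 − 1 = 112 = 2^4 · 7.
Test candidates g = 2, 3, … against the prime factors q ∈ {2, 7} of φ(113): g is a generator iff g^(112/q) ≢ 1 for every such q.
g = 2: 2^56 ≡ 1 — hits 1, so not a primitive root.
g = 3: 3^56 ≡ 112; 3^16 ≡ 49 — none is 1, so 3 is a primitive root.
Hence the least primitive root of 113 is 3.

3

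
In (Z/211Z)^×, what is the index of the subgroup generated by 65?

Since 65 ∈ (Z/211Z)^×, its order divides φ(211) = 211 − 1 = 210 = 2 · 3 · 5 · 7.
Divisors of 210: 1, 2, 3, 5, 6, 7, 10, 14, 15, 21, 30, 35, 42, 70, 105, 210.
Test each divisor d:
65^1 ≡ 65
65^2 ≡ 5
65^3 ≡ 114
65^5 ≡ 148
65^6 ≡ 125
65^7 ≡ 107
65^10 ≡ 171
65^14 ≡ 55
65^15 ≡ 199
65^21 ≡ 188
65^30 ≡ 144
65^35 ≡ 1
The order of 65 is 35, so the subgroup it generates has 35 elements.
The index is φ(211) / ord(65) = 210 / 35 = 6.

6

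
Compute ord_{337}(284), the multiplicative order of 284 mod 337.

336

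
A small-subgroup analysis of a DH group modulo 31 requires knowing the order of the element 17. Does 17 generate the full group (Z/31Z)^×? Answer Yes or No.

Yes

φ(31) = 31 − 1 = 30 = 2 · 3 · 5.
An element g generates (Z/31Z)^× iff g^(30/q) ≢ 1 (mod 31) for each prime q ∈ {2, 3, 5}.
17^15 ≡ 30 (mod 31)  [q = 2: ≢ 1 ✓]
17^10 ≡ 25 (mod 31)  [q = 3: ≢ 1 ✓]
17^6 ≡ 8 (mod 31)  [q = 5: ≢ 1 ✓]
All checks pass, so 17 has order 30 and is a primitive root modulo 31.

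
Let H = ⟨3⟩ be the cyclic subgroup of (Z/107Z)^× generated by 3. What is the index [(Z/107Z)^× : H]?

2

ord(3) | φ(107) = 107 − 1 = 106 = 2 · 53.
Divisors of 106: 1, 2, 53, 106.
Check 3^d mod 107 for each divisor in increasing order:
3^1 ≡ 3 (mod 107)
3^2 ≡ 9 (mod 107)
3^53 ≡ 1 (mod 107) ✓
Thus |⟨3⟩| = ord(3) = 53.
Index = |(Z/107Z)^×| / |⟨3⟩| = 106 / 53 = 2.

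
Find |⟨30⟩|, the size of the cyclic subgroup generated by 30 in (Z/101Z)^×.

50

ord(30) | φ(101) = 101 − 1 = 100 = 2^2 · 5^2.
Divisors of 100: 1, 2, 4, 5, 10, 20, 25, 50, 100.
Evaluate successive powers at the divisors of 100:
30^1 ≡ 30 (mod 101)
30^2 ≡ 92 (mod 101)
30^4 ≡ 81 (mod 101)
30^5 ≡ 6 (mod 101)
30^10 ≡ 36 (mod 101)
30^20 ≡ 84 (mod 101)
30^25 ≡ 100 (mod 101)
30^50 ≡ 1 (mod 101) ✓
The smallest such exponent is 50, so the order of 30 is 50.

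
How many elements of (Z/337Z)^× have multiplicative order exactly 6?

2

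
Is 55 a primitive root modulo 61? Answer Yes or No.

Yes

φ(61) = 61 − 1 = 60 = 2^2 · 3 · 5.
55 is a primitive root mod 61 iff 55^(φ(61)/q) ≢ 1 for every prime q | φ(61), i.e. q ∈ {2, 3, 5}.
55^30 ≡ 60 (mod 61)  [q = 2: ≢ 1 ✓]
55^20 ≡ 47 (mod 61)  [q = 3: ≢ 1 ✓]
55^12 ≡ 20 (mod 61)  [q = 5: ≢ 1 ✓]
All checks pass, so 55 has order 60 and is a primitive root modulo 61.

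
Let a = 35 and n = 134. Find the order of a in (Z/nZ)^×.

33

By Lagrange's theorem, ord_134(35) divides φ(134) = φ(2)·φ(67) = 1·66 = 66 = 2 · 3 · 11.
Divisors of 66: 1, 2, 3, 6, 11, 22, 33, 66.
Test each divisor d:
35^1 ≡ 35
35^2 ≡ 19
35^3 ≡ 129
35^6 ≡ 25
35^11 ≡ 37
35^22 ≡ 29
35^33 ≡ 1
So ord_134(35) = 33.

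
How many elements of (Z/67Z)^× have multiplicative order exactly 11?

10

φ(67) = 67 − 1 = 66 = 2 · 3 · 11.
Since (Z/67Z)^× is cyclic of order 66, the number of elements of order d is φ(d) when d | 66 and 0 otherwise.
11 | 66, and φ(11) = 11 − 1 = 10.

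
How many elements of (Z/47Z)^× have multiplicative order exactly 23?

φ(47) = 47 − 1 = 46 = 2 · 23.
(Z/47Z)^× is cyclic (|G| = 46); a cyclic group of order m has exactly φ(d) elements of each order d | m, and none otherwise.
23 | 46, and φ(23) = 23 − 1 = 22.

22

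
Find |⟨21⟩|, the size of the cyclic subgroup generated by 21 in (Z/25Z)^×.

ord(21) | φ(25) = φ(5^2) = 5·(5−1) = 20 = 2^2 · 5.
Divisors of 20: 1, 2, 4, 5, 10, 20.
Evaluate successive powers at the divisors of 20:
21^1 ≡ 21 (mod 25)
21^2 ≡ 16 (mod 25)
21^4 ≡ 6 (mod 25)
21^5 ≡ 1 (mod 25) ✓
Hence ord(21) = 5.

5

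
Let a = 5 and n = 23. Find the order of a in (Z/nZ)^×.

ord(5) | φ(23) = 23 − 1 = 22 = 2 · 11.
Divisors of 22: 1, 2, 11, 22.
Test each divisor d:
5^1 ≡ 5
5^2 ≡ 2
5^11 ≡ 22
5^22 ≡ 1
Hence ord(5) = 22.

22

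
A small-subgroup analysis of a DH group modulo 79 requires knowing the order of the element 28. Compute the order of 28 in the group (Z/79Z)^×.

78

ord(28) | φ(79) = 79 − 1 = 78 = 2 · 3 · 13.
Divisors of 78: 1, 2, 3, 6, 13, 26, 39, 78.
Test each divisor d:
28^1 ≡ 28 (mod 79)
28^2 ≡ 73 (mod 79)
28^3 ≡ 69 (mod 79)
28^6 ≡ 21 (mod 79)
28^13 ≡ 24 (mod 79)
28^26 ≡ 23 (mod 79)
28^39 ≡ 78 (mod 79)
28^78 ≡ 1 (mod 79) ✓
Therefore the multiplicative order of 28 modulo 79 is 78.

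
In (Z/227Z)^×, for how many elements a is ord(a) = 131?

0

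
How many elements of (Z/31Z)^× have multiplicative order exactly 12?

φ(31) = 31 − 1 = 30 = 2 · 3 · 5.
Since (Z/31Z)^× is cyclic of order 30, the number of elements of order d is φ(d) when d | 30 and 0 otherwise.
Here 30 is not a multiple of 12, so there are no elements of order 12.

0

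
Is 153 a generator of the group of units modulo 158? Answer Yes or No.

Yes

φ(158) = φ(2)·φ(79) = 1·78 = 78 = 2 · 3 · 13.
An element g generates (Z/158Z)^× iff g^(78/q) ≢ 1 (mod 158) for each prime q ∈ {2, 3, 13}.
153^39 ≡ 157 (mod 158)  [q = 2: ≢ 1 ✓]
153^26 ≡ 55 (mod 158)  [q = 3: ≢ 1 ✓]
153^6 ≡ 141 (mod 158)  [q = 13: ≢ 1 ✓]
None equal 1, so ord_158(153) = 78: 153 is a primitive root.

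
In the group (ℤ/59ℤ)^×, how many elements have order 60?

0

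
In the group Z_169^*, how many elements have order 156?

48

φ(169) = φ(13^2) = 13·(13−1) = 156 = 2^2 · 3 · 13.
(Z/169Z)^× is cyclic (|G| = 156); a cyclic group of order m has exactly φ(d) elements of each order d | m, and none otherwise.
156 = 2^2 · 3 · 13 divides 156, and φ(156) = 48.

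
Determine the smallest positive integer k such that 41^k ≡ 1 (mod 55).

Since 41 ∈ (Z/55Z)^×, its order divides φ(55) = φ(5·11) = (5−1)·(11−1) = 4·10 = 40 = 2^3 · 5.
Divisors of 40: 1, 2, 4, 5, 8, 10, 20, 40.
Check 41^d mod 55 for each divisor in increasing order:
41^1 ≡ 41 (mod 55)
41^2 ≡ 31 (mod 55)
41^4 ≡ 26 (mod 55)
41^5 ≡ 21 (mod 55)
41^8 ≡ 16 (mod 55)
41^10 ≡ 1 (mod 55) ✓
The smallest such exponent is 10, so the order of 41 is 10.

10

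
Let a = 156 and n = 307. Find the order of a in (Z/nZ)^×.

153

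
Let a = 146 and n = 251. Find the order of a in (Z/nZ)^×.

By Lagrange's theorem, ord_251(146) divides φ(251) = 251 − 1 = 250 = 2 · 5^3.
Divisors of 250: 1, 2, 5, 10, 25, 50, 125, 250.
Test each divisor d:
146^1 ≡ 146 (mod 251)
146^2 ≡ 232 (mod 251)
146^5 ≡ 247 (mod 251)
146^10 ≡ 16 (mod 251)
146^25 ≡ 231 (mod 251)
146^50 ≡ 149 (mod 251)
146^125 ≡ 250 (mod 251)
146^250 ≡ 1 (mod 251) ✓
The smallest such exponent is 250, so the order of 146 is 250.

250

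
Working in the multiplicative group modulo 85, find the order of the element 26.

Since 26 ∈ (Z/85Z)^×, its order divides φ(85) = φ(5·17) = (5−1)·(17−1) = 4·16 = 64 = 2^6.
Divisors of 64: 1, 2, 4, 8, 16, 32, 64.
Test each divisor d:
26^1 ≡ 26 (mod 85)
26^2 ≡ 81 (mod 85)
26^4 ≡ 16 (mod 85)
26^8 ≡ 1 (mod 85) ✓
Hence ord(26) = 8.

8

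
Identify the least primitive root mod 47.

φ(47) = 47 − 1 = 46 = 2 · 23.
Test candidates g = 2, 3, … against the prime factors q ∈ {2, 23} of φ(47): g is a generator iff g^(46/q) ≢ 1 for every such q.
g = 2: 2^23 ≡ 1 — hits 1, so not a primitive root.
g = 3: 3^23 ≡ 1 — hits 1, so not a primitive root.
g = 4: 4^23 ≡ 1 — hits 1, so not a primitive root.
g = 5: 5^23 ≡ 46; 5^2 ≡ 25 — none is 1, so 5 is a primitive root.
So 5 is the smallest generator of (Z/47Z)^×.

5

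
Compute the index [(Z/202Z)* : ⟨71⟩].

4

Since 71 ∈ (Z/202Z)^×, its order divides φ(202) = φ(2)·φ(101) = 1·100 = 100 = 2^2 · 5^2.
Divisors of 100: 1, 2, 4, 5, 10, 20, 25, 50, 100.
Evaluate successive powers at the divisors of 100:
71^1 ≡ 71
71^2 ≡ 193
71^4 ≡ 81
71^5 ≡ 95
71^10 ≡ 137
71^20 ≡ 185
71^25 ≡ 1
So ord_202(71) = 25, hence |⟨71⟩| = 25.
[(Z/202Z)^× : ⟨71⟩] = 100/25 = 4.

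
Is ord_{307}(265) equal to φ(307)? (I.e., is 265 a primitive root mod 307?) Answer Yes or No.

φ(307) = 307 − 1 = 306 = 2 · 3^2 · 17.
Test 265^(306/q) mod 307 for each prime factor q of 306:
265^153 ≡ 306 (mod 307)  [q = 2: ≢ 1 ✓]
265^102 ≡ 17 (mod 307)  [q = 3: ≢ 1 ✓]
265^18 ≡ 81 (mod 307)  [q = 17: ≢ 1 ✓]
Every test exponent gives a nontrivial residue, hence 265 generates the full group.

Yes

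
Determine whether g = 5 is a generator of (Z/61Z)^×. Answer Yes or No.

φ(61) = 61 − 1 = 60 = 2^2 · 3 · 5.
Test 5^(60/q) mod 61 for each prime factor q of 60:
5^30 ≡ 1 (mod 61)  [q = 2: ≡ 1 ✗]
5^20 ≡ 47 (mod 61)  [q = 3: ≢ 1 ✓]
5^12 ≡ 20 (mod 61)  [q = 5: ≢ 1 ✓]
Since 5^30 ≡ 1, the order of 5 divides 30 < 60, so 5 is not a primitive root.

No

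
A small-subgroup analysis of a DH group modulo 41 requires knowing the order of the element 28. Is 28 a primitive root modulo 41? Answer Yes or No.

Yes

φ(41) = 41 − 1 = 40 = 2^3 · 5.
It suffices to check that the order of 28 is not a proper divisor of 40: compute 28^(40/q) for q ∈ {2, 5}.
28^20 ≡ 40 (mod 41)  [q = 2: ≢ 1 ✓]
28^8 ≡ 10 (mod 41)  [q = 5: ≢ 1 ✓]
None equal 1, so ord_41(28) = 40: 28 is a primitive root.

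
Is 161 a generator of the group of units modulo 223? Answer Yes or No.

Yes

φ(223) = 223 − 1 = 222 = 2 · 3 · 37.
161 is a primitive root mod 223 iff 161^(φ(223)/q) ≢ 1 for every prime q | φ(223), i.e. q ∈ {2, 3, 37}.
161^111 ≡ 222 (mod 223)  [q = 2: ≢ 1 ✓]
161^74 ≡ 183 (mod 223)  [q = 3: ≢ 1 ✓]
161^6 ≡ 136 (mod 223)  [q = 37: ≢ 1 ✓]
All checks pass, so 161 has order 222 and is a primitive root modulo 223.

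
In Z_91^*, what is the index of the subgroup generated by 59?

Since 59 ∈ (Z/91Z)^×, its order divides φ(91) = φ(7·13) = (7−1)·(13−1) = 6·12 = 72 = 2^3 · 3^2.
Divisors of 72: 1, 2, 3, 4, 6, 8, 9, 12, 18, 24, 36, 72.
Compute 59^d (mod 91) for the divisors d until we hit 1:
59^1 ≡ 59
59^2 ≡ 23
59^3 ≡ 83
59^4 ≡ 74
59^6 ≡ 64
59^8 ≡ 16
59^9 ≡ 34
59^12 ≡ 1
Thus |⟨59⟩| = ord(59) = 12.
[(Z/91Z)^× : ⟨59⟩] = 72/12 = 6.

6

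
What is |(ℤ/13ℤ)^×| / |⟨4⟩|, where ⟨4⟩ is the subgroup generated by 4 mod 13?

2

ord(4) | φ(13) = 13 − 1 = 12 = 2^2 · 3.
Divisors of 12: 1, 2, 3, 4, 6, 12.
Compute 4^d (mod 13) for the divisors d until we hit 1:
4^1 ≡ 4
4^2 ≡ 3
4^3 ≡ 12
4^4 ≡ 9
4^6 ≡ 1
So ord_13(4) = 6, hence |⟨4⟩| = 6.
Index = |(Z/13Z)^×| / |⟨4⟩| = 12 / 6 = 2.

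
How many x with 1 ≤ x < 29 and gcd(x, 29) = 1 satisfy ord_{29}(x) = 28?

12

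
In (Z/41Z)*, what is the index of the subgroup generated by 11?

By Lagrange's theorem, ord_41(11) divides φ(41) = 41 − 1 = 40 = 2^3 · 5.
Divisors of 40: 1, 2, 4, 5, 8, 10, 20, 40.
Compute 11^d (mod 41) for the divisors d until we hit 1:
11^1 ≡ 11 (mod 41)
11^2 ≡ 39 (mod 41)
11^4 ≡ 4 (mod 41)
11^5 ≡ 3 (mod 41)
11^8 ≡ 16 (mod 41)
11^10 ≡ 9 (mod 41)
11^20 ≡ 40 (mod 41)
11^40 ≡ 1 (mod 41) ✓
So ord_41(11) = 40, hence |⟨11⟩| = 40.
The index is φ(41) / ord(11) = 40 / 40 = 1.

1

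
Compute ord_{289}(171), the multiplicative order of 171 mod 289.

The order of 171 must divide φ(289) = φ(17^2) = 17·(17−1) = 272 = 2^4 · 17.
Divisors of 272: 1, 2, 4, 8, 16, 17, 34, 68, 136, 272.
Check 171^d mod 289 for each divisor in increasing order:
171^1 ≡ 171 (mod 289)
171^2 ≡ 52 (mod 289)
171^4 ≡ 103 (mod 289)
171^8 ≡ 205 (mod 289)
171^16 ≡ 120 (mod 289)
171^17 ≡ 1 (mod 289) ✓
So ord_289(171) = 17.

17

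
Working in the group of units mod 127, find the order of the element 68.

9

Since 68 ∈ (Z/127Z)^×, its order divides φ(127) = 127 − 1 = 126 = 2 · 3^2 · 7.
Divisors of 126: 1, 2, 3, 6, 7, 9, 14, 18, 21, 42, 63, 126.
Test each divisor d:
68^1 ≡ 68 (mod 127)
68^2 ≡ 52 (mod 127)
68^3 ≡ 107 (mod 127)
68^6 ≡ 19 (mod 127)
68^7 ≡ 22 (mod 127)
68^9 ≡ 1 (mod 127) ✓
The smallest such exponent is 9, so the order of 68 is 9.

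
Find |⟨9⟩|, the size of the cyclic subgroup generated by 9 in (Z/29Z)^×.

14

The order of 9 must divide φ(29) = 29 − 1 = 28 = 2^2 · 7.
Divisors of 28: 1, 2, 4, 7, 14, 28.
Compute 9^d (mod 29) for the divisors d until we hit 1:
9^1 ≡ 9
9^2 ≡ 23
9^4 ≡ 7
9^7 ≡ 28
9^14 ≡ 1
Hence ord(9) = 14.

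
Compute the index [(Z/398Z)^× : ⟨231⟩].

Since 231 ∈ (Z/398Z)^×, its order divides φ(398) = φ(2)·φ(199) = 1·198 = 198 = 2 · 3^2 · 11.
Divisors of 198: 1, 2, 3, 6, 9, 11, 18, 22, 33, 66, 99, 198.
Compute 231^d (mod 398) for the divisors d until we hit 1:
231^1 ≡ 231 (mod 398)
231^2 ≡ 29 (mod 398)
231^3 ≡ 331 (mod 398)
231^6 ≡ 111 (mod 398)
231^9 ≡ 125 (mod 398)
231^11 ≡ 43 (mod 398)
231^18 ≡ 103 (mod 398)
231^22 ≡ 257 (mod 398)
231^33 ≡ 305 (mod 398)
231^66 ≡ 291 (mod 398)
231^99 ≡ 1 (mod 398) ✓
The order of 231 is 99, so the subgroup it generates has 99 elements.
The index is φ(398) / ord(231) = 198 / 99 = 2.

2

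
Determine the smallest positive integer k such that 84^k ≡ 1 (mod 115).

22

The order of 84 must divide φ(115) = φ(5·23) = (5−1)·(23−1) = 4·22 = 88 = 2^3 · 11.
Divisors of 88: 1, 2, 4, 8, 11, 22, 44, 88.
Compute 84^d (mod 115) for the divisors d until we hit 1:
84^1 ≡ 84
84^2 ≡ 41
84^4 ≡ 71
84^8 ≡ 96
84^11 ≡ 114
84^22 ≡ 1
So ord_115(84) = 22.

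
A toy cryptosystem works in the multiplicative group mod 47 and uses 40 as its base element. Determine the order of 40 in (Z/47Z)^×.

46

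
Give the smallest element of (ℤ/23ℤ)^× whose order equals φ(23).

φ(23) = 23 − 1 = 22 = 2 · 11.
g is a primitive root iff g^(22/q) ≢ 1 (mod 23) for each prime q ∈ {2, 11}.
g = 2: 2^11 ≡ 1 — hits 1, so not a primitive root.
g = 3: 3^11 ≡ 1 — hits 1, so not a primitive root.
g = 4: 4^11 ≡ 1 — hits 1, so not a primitive root.
g = 5: 5^11 ≡ 22; 5^2 ≡ 2 — none is 1, so 5 is a primitive root.
The smallest primitive root modulo 23 is 5.

5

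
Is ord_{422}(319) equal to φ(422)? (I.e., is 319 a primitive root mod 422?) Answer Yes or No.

Yes

φ(422) = φ(2)·φ(211) = 1·210 = 210 = 2 · 3 · 5 · 7.
Test 319^(210/q) mod 422 for each prime factor q of 210:
319^105 ≡ 421 (mod 422)  [q = 2: ≢ 1 ✓]
319^70 ≡ 225 (mod 422)  [q = 3: ≢ 1 ✓]
319^42 ≡ 107 (mod 422)  [q = 5: ≢ 1 ✓]
319^30 ≡ 199 (mod 422)  [q = 7: ≢ 1 ✓]
All checks pass, so 319 has order 210 and is a primitive root modulo 422.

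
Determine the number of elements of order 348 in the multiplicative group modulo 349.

φ(349) = 349 − 1 = 348 = 2^2 · 3 · 29.
(Z/349Z)^× is cyclic (|G| = 348); a cyclic group of order m has exactly φ(d) elements of each order d | m, and none otherwise.
348 = 2^2 · 3 · 29 divides 348, and φ(348) = 112.

112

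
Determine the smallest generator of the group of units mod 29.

2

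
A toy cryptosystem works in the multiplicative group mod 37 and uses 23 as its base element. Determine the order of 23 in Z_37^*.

By Lagrange's theorem, ord_37(23) divides φ(37) = 37 − 1 = 36 = 2^2 · 3^2.
Divisors of 36: 1, 2, 3, 4, 6, 9, 12, 18, 36.
Check 23^d mod 37 for each divisor in increasing order:
23^1 ≡ 23
23^2 ≡ 11
23^3 ≡ 31
23^4 ≡ 10
23^6 ≡ 36
23^9 ≡ 6
23^12 ≡ 1
So ord_37(23) = 12.

12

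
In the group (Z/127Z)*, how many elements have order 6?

φ(127) = 127 − 1 = 126 = 2 · 3^2 · 7.
(Z/127Z)^× is cyclic (|G| = 126); a cyclic group of order m has exactly φ(d) elements of each order d | m, and none otherwise.
6 = 2 · 3 divides 126, and φ(6) = 2.

2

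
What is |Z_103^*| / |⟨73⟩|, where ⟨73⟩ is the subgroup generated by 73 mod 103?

3

ord(73) | φ(103) = 103 − 1 = 102 = 2 · 3 · 17.
Divisors of 102: 1, 2, 3, 6, 17, 34, 51, 102.
Test each divisor d:
73^1 ≡ 73
73^2 ≡ 76
73^3 ≡ 89
73^6 ≡ 93
73^17 ≡ 102
73^34 ≡ 1
So ord_103(73) = 34, hence |⟨73⟩| = 34.
Index = |(Z/103Z)^×| / |⟨73⟩| = 102 / 34 = 3.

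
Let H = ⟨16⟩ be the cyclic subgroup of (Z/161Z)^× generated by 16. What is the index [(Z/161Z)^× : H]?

Since 16 ∈ (Z/161Z)^×, its order divides φ(161) = φ(7·23) = (7−1)·(23−1) = 6·22 = 132 = 2^2 · 3 · 11.
Divisors of 132: 1, 2, 3, 4, 6, 11, 12, 22, 33, 44, 66, 132.
Compute 16^d (mod 161) for the divisors d until we hit 1:
16^1 ≡ 16 (mod 161)
16^2 ≡ 95 (mod 161)
16^3 ≡ 71 (mod 161)
16^4 ≡ 9 (mod 161)
16^6 ≡ 50 (mod 161)
16^11 ≡ 116 (mod 161)
16^12 ≡ 85 (mod 161)
16^22 ≡ 93 (mod 161)
16^33 ≡ 1 (mod 161) ✓
So ord_161(16) = 33, hence |⟨16⟩| = 33.
The index is φ(161) / ord(16) = 132 / 33 = 4.

4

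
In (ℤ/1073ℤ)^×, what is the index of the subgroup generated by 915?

24

Since 915 ∈ (Z/1073Z)^×, its order divides φ(1073) = φ(29·37) = (29−1)·(37−1) = 28·36 = 1008 = 2^4 · 3^2 · 7.
Divisors of 1008: 1, 2, 3, 4, 6, 7, 8, 9, 12, 14, 16, 18, 21, 24, 28, 36, 42, 48, 56, 63, 72, 84, 112, 126, 144, 168, 252, 336, 504, 1008.
Test each divisor d:
915^1 ≡ 915 (mod 1073)
915^2 ≡ 285 (mod 1073)
915^3 ≡ 36 (mod 1073)
915^4 ≡ 750 (mod 1073)
915^6 ≡ 223 (mod 1073)
915^7 ≡ 175 (mod 1073)
915^8 ≡ 248 (mod 1073)
915^9 ≡ 517 (mod 1073)
915^12 ≡ 371 (mod 1073)
915^14 ≡ 581 (mod 1073)
915^16 ≡ 343 (mod 1073)
915^18 ≡ 112 (mod 1073)
915^21 ≡ 813 (mod 1073)
915^24 ≡ 297 (mod 1073)
915^28 ≡ 639 (mod 1073)
915^36 ≡ 741 (mod 1073)
915^42 ≡ 1 (mod 1073) ✓
Thus |⟨915⟩| = ord(915) = 42.
[(Z/1073Z)^× : ⟨915⟩] = 1008/42 = 24.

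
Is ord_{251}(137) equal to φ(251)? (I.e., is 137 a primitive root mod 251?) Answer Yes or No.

Yes

φ(251) = 251 − 1 = 250 = 2 · 5^3.
137 is a primitive root mod 251 iff 137^(φ(251)/q) ≢ 1 for every prime q | φ(251), i.e. q ∈ {2, 5}.
137^125 ≡ 250 (mod 251)  [q = 2: ≢ 1 ✓]
137^50 ≡ 149 (mod 251)  [q = 5: ≢ 1 ✓]
None equal 1, so ord_251(137) = 250: 137 is a primitive root.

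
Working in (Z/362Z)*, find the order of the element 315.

180

The order of 315 must divide φ(362) = φ(2)·φ(181) = 1·180 = 180 = 2^2 · 3^2 · 5.
Divisors of 180: 1, 2, 3, 4, 5, 6, 9, 10, 12, 15, 18, 20, 30, 36, 45, 60, 90, 180.
Evaluate successive powers at the divisors of 180:
315^1 ≡ 315 (mod 362)
315^2 ≡ 37 (mod 362)
315^3 ≡ 71 (mod 362)
315^4 ≡ 283 (mod 362)
315^5 ≡ 93 (mod 362)
315^6 ≡ 335 (mod 362)
315^9 ≡ 255 (mod 362)
315^10 ≡ 323 (mod 362)
315^12 ≡ 5 (mod 362)
315^15 ≡ 355 (mod 362)
315^18 ≡ 227 (mod 362)
315^20 ≡ 73 (mod 362)
315^30 ≡ 49 (mod 362)
315^36 ≡ 125 (mod 362)
315^45 ≡ 19 (mod 362)
315^60 ≡ 229 (mod 362)
315^90 ≡ 361 (mod 362)
315^180 ≡ 1 (mod 362) ✓
So ord_362(315) = 180.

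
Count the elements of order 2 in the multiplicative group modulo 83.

φ(83) = 83 − 1 = 82 = 2 · 41.
Since (Z/83Z)^× is cyclic of order 82, the number of elements of order d is φ(d) when d | 82 and 0 otherwise.
2 | 82, and φ(2) = 2 − 1 = 1.

1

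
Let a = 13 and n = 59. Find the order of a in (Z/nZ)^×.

58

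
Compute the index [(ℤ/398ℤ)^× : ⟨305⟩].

The order of 305 must divide φ(398) = φ(2)·φ(199) = 1·198 = 198 = 2 · 3^2 · 11.
Divisors of 198: 1, 2, 3, 6, 9, 11, 18, 22, 33, 66, 99, 198.
Test each divisor d:
305^1 ≡ 305 (mod 398)
305^2 ≡ 291 (mod 398)
305^3 ≡ 1 (mod 398) ✓
Thus |⟨305⟩| = ord(305) = 3.
The index is φ(398) / ord(305) = 198 / 3 = 66.

66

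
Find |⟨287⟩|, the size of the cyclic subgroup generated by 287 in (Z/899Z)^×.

The order of 287 must divide φ(899) = φ(29·31) = (29−1)·(31−1) = 28·30 = 840 = 2^3 · 3 · 5 · 7.
Divisors of 840: 1, 2, 3, 4, 5, 6, 7, 8, 10, 12, 14, 15, 20, 21, 24, 28, 30, 35, 40, 42, 56, 60, 70, 84, 105, 120, 140, 168, 210, 280, 420, 840.
Evaluate successive powers at the divisors of 840:
287^1 ≡ 287 (mod 899)
287^2 ≡ 560 (mod 899)
287^3 ≡ 698 (mod 899)
287^4 ≡ 748 (mod 899)
287^5 ≡ 714 (mod 899)
287^6 ≡ 845 (mod 899)
287^7 ≡ 684 (mod 899)
287^8 ≡ 326 (mod 899)
287^10 ≡ 63 (mod 899)
287^12 ≡ 219 (mod 899)
287^14 ≡ 376 (mod 899)
287^15 ≡ 32 (mod 899)
287^20 ≡ 373 (mod 899)
287^21 ≡ 70 (mod 899)
287^24 ≡ 314 (mod 899)
287^28 ≡ 233 (mod 899)
287^30 ≡ 125 (mod 899)
287^35 ≡ 249 (mod 899)
287^40 ≡ 683 (mod 899)
287^42 ≡ 405 (mod 899)
287^56 ≡ 349 (mod 899)
287^60 ≡ 342 (mod 899)
287^70 ≡ 869 (mod 899)
287^84 ≡ 407 (mod 899)
287^105 ≡ 621 (mod 899)
287^120 ≡ 94 (mod 899)
287^140 ≡ 1 (mod 899) ✓
Therefore the multiplicative order of 287 modulo 899 is 140.

140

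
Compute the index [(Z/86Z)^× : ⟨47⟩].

6

Since 47 ∈ (Z/86Z)^×, its order divides φ(86) = φ(2)·φ(43) = 1·42 = 42 = 2 · 3 · 7.
Divisors of 42: 1, 2, 3, 6, 7, 14, 21, 42.
Compute 47^d (mod 86) for the divisors d until we hit 1:
47^1 ≡ 47 (mod 86)
47^2 ≡ 59 (mod 86)
47^3 ≡ 21 (mod 86)
47^6 ≡ 11 (mod 86)
47^7 ≡ 1 (mod 86) ✓
The order of 47 is 7, so the subgroup it generates has 7 elements.
Index = |(Z/86Z)^×| / |⟨47⟩| = 42 / 7 = 6.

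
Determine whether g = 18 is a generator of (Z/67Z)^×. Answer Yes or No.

φ(67) = 67 − 1 = 66 = 2 · 3 · 11.
An element g generates (Z/67Z)^× iff g^(66/q) ≢ 1 (mod 67) for each prime q ∈ {2, 3, 11}.
18^33 ≡ 66 (mod 67)  [q = 2: ≢ 1 ✓]
18^22 ≡ 37 (mod 67)  [q = 3: ≢ 1 ✓]
18^6 ≡ 9 (mod 67)  [q = 11: ≢ 1 ✓]
None equal 1, so ord_67(18) = 66: 18 is a primitive root.

Yes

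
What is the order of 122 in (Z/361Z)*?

Since 122 ∈ (Z/361Z)^×, its order divides φ(361) = φ(19^2) = 19·(19−1) = 342 = 2 · 3^2 · 19.
Divisors of 342: 1, 2, 3, 6, 9, 18, 19, 38, 57, 114, 171, 342.
Check 122^d mod 361 for each divisor in increasing order:
122^1 ≡ 122
122^2 ≡ 83
122^3 ≡ 18
122^6 ≡ 324
122^9 ≡ 56
122^18 ≡ 248
122^19 ≡ 293
122^38 ≡ 292
122^57 ≡ 360
122^114 ≡ 1
The smallest such exponent is 114, so the order of 122 is 114.

114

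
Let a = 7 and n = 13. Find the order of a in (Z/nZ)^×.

12

Since 7 ∈ (Z/13Z)^×, its order divides φ(13) = 13 − 1 = 12 = 2^2 · 3.
Divisors of 12: 1, 2, 3, 4, 6, 12.
Check 7^d mod 13 for each divisor in increasing order:
7^1 ≡ 7
7^2 ≡ 10
7^3 ≡ 5
7^4 ≡ 9
7^6 ≡ 12
7^12 ≡ 1
Hence ord(7) = 12.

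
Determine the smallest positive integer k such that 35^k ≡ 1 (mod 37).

The order of 35 must divide φ(37) = 37 − 1 = 36 = 2^2 · 3^2.
Divisors of 36: 1, 2, 3, 4, 6, 9, 12, 18, 36.
Evaluate successive powers at the divisors of 36:
35^1 ≡ 35 (mod 37)
35^2 ≡ 4 (mod 37)
35^3 ≡ 29 (mod 37)
35^4 ≡ 16 (mod 37)
35^6 ≡ 27 (mod 37)
35^9 ≡ 6 (mod 37)
35^12 ≡ 26 (mod 37)
35^18 ≡ 36 (mod 37)
35^36 ≡ 1 (mod 37) ✓
So ord_37(35) = 36.

36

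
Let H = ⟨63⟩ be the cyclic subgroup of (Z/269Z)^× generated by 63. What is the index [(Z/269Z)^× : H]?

1

The order of 63 must divide φ(269) = 269 − 1 = 268 = 2^2 · 67.
Divisors of 268: 1, 2, 4, 67, 134, 268.
Check 63^d mod 269 for each divisor in increasing order:
63^1 ≡ 63 (mod 269)
63^2 ≡ 203 (mod 269)
63^4 ≡ 52 (mod 269)
63^67 ≡ 187 (mod 269)
63^134 ≡ 268 (mod 269)
63^268 ≡ 1 (mod 269) ✓
Thus |⟨63⟩| = ord(63) = 268.
The index is φ(269) / ord(63) = 268 / 268 = 1.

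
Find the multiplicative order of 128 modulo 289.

The order of 128 must divide φ(289) = φ(17^2) = 17·(17−1) = 272 = 2^4 · 17.
Divisors of 272: 1, 2, 4, 8, 16, 17, 34, 68, 136, 272.
Compute 128^d (mod 289) for the divisors d until we hit 1:
128^1 ≡ 128
128^2 ≡ 200
128^4 ≡ 118
128^8 ≡ 52
128^16 ≡ 103
128^17 ≡ 179
128^34 ≡ 251
128^68 ≡ 288
128^136 ≡ 1
Therefore the multiplicative order of 128 modulo 289 is 136.

136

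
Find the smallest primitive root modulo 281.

φ(281) = 281 − 1 = 280 = 2^3 · 5 · 7.
Test candidates g = 2, 3, … against the prime factors q ∈ {2, 5, 7} of φ(281): g is a generator iff g^(280/q) ≢ 1 for every such q.
g = 2: 2^140 ≡ 1 — hits 1, so not a primitive root.
g = 3: 3^140 ≡ 280; 3^56 ≡ 86; 3^40 ≡ 249 — none is 1, so 3 is a primitive root.
So 3 is the smallest generator of (Z/281Z)^×.

3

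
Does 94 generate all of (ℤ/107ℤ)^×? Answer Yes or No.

Yes

φ(107) = 107 − 1 = 106 = 2 · 53.
It suffices to check that the order of 94 is not a proper divisor of 106: compute 94^(106/q) for q ∈ {2, 53}.
94^53 ≡ 106 (mod 107)  [q = 2: ≢ 1 ✓]
94^2 ≡ 62 (mod 107)  [q = 53: ≢ 1 ✓]
Every test exponent gives a nontrivial residue, hence 94 generates the full group.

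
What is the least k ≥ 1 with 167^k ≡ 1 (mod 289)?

272

The order of 167 must divide φ(289) = φ(17^2) = 17·(17−1) = 272 = 2^4 · 17.
Divisors of 272: 1, 2, 4, 8, 16, 17, 34, 68, 136, 272.
Evaluate successive powers at the divisors of 272:
167^1 ≡ 167 (mod 289)
167^2 ≡ 145 (mod 289)
167^4 ≡ 217 (mod 289)
167^8 ≡ 271 (mod 289)
167^16 ≡ 35 (mod 289)
167^17 ≡ 65 (mod 289)
167^34 ≡ 179 (mod 289)
167^68 ≡ 251 (mod 289)
167^136 ≡ 288 (mod 289)
167^272 ≡ 1 (mod 289) ✓
The smallest such exponent is 272, so the order of 167 is 272.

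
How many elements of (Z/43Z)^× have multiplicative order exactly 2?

1

φ(43) = 43 − 1 = 42 = 2 · 3 · 7.
(Z/43Z)^× is cyclic (|G| = 42); a cyclic group of order m has exactly φ(d) elements of each order d | m, and none otherwise.
2 | 42, and φ(2) = 2 − 1 = 1.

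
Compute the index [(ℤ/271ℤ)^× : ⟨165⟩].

15

By Lagrange's theorem, ord_271(165) divides φ(271) = 271 − 1 = 270 = 2 · 3^3 · 5.
Divisors of 270: 1, 2, 3, 5, 6, 9, 10, 15, 18, 27, 30, 45, 54, 90, 135, 270.
Check 165^d mod 271 for each divisor in increasing order:
165^1 ≡ 165 (mod 271)
165^2 ≡ 125 (mod 271)
165^3 ≡ 29 (mod 271)
165^5 ≡ 102 (mod 271)
165^6 ≡ 28 (mod 271)
165^9 ≡ 270 (mod 271)
165^10 ≡ 106 (mod 271)
165^15 ≡ 243 (mod 271)
165^18 ≡ 1 (mod 271) ✓
Thus |⟨165⟩| = ord(165) = 18.
[(Z/271Z)^× : ⟨165⟩] = 270/18 = 15.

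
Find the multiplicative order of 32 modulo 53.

52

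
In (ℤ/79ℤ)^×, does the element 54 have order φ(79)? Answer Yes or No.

φ(79) = 79 − 1 = 78 = 2 · 3 · 13.
54 is a primitive root mod 79 iff 54^(φ(79)/q) ≢ 1 for every prime q | φ(79), i.e. q ∈ {2, 3, 13}.
54^39 ≡ 78 (mod 79)  [q = 2: ≢ 1 ✓]
54^26 ≡ 23 (mod 79)  [q = 3: ≢ 1 ✓]
54^6 ≡ 52 (mod 79)  [q = 13: ≢ 1 ✓]
None equal 1, so ord_79(54) = 78: 54 is a primitive root.

Yes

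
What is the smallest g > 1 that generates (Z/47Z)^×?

5

φ(47) = 47 − 1 = 46 = 2 · 23.
Test candidates g = 2, 3, … against the prime factors q ∈ {2, 23} of φ(47): g is a generator iff g^(46/q) ≢ 1 for every such q.
g = 2: 2^23 ≡ 1 — hits 1, so not a primitive root.
g = 3: 3^23 ≡ 1 — hits 1, so not a primitive root.
g = 4: 4^23 ≡ 1 — hits 1, so not a primitive root.
g = 5: 5^23 ≡ 46; 5^2 ≡ 25 — none is 1, so 5 is a primitive root.
So 5 is the smallest generator of (Z/47Z)^×.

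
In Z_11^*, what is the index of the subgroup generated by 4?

2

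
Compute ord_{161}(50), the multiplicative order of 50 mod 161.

11

ord(50) | φ(161) = φ(7·23) = (7−1)·(23−1) = 6·22 = 132 = 2^2 · 3 · 11.
Divisors of 132: 1, 2, 3, 4, 6, 11, 12, 22, 33, 44, 66, 132.
Compute 50^d (mod 161) for the divisors d until we hit 1:
50^1 ≡ 50 (mod 161)
50^2 ≡ 85 (mod 161)
50^3 ≡ 64 (mod 161)
50^4 ≡ 141 (mod 161)
50^6 ≡ 71 (mod 161)
50^11 ≡ 1 (mod 161) ✓
The smallest such exponent is 11, so the order of 50 is 11.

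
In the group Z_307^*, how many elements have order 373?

0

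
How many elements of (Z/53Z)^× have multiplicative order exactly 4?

2

φ(53) = 53 − 1 = 52 = 2^2 · 13.
Since (Z/53Z)^× is cyclic of order 52, the number of elements of order d is φ(d) when d | 52 and 0 otherwise.
4 = 2^2 divides 52, and φ(4) = 2.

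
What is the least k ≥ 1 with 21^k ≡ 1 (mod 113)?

112

Since 21 ∈ (Z/113Z)^×, its order divides φ(113) = 113 − 1 = 112 = 2^4 · 7.
Divisors of 112: 1, 2, 4, 7, 8, 14, 16, 28, 56, 112.
Evaluate successive powers at the divisors of 112:
21^1 ≡ 21 (mod 113)
21^2 ≡ 102 (mod 113)
21^4 ≡ 8 (mod 113)
21^7 ≡ 73 (mod 113)
21^8 ≡ 64 (mod 113)
21^14 ≡ 18 (mod 113)
21^16 ≡ 28 (mod 113)
21^28 ≡ 98 (mod 113)
21^56 ≡ 112 (mod 113)
21^112 ≡ 1 (mod 113) ✓
Hence ord(21) = 112.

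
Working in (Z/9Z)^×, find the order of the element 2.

By Lagrange's theorem, ord_9(2) divides φ(9) = φ(3^2) = 3·(3−1) = 6 = 2 · 3.
Divisors of 6: 1, 2, 3, 6.
Check 2^d mod 9 for each divisor in increasing order:
2^1 ≡ 2 (mod 9)
2^2 ≡ 4 (mod 9)
2^3 ≡ 8 (mod 9)
2^6 ≡ 1 (mod 9) ✓
The smallest such exponent is 6, so the order of 2 is 6.

6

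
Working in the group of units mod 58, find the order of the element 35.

By Lagrange's theorem, ord_58(35) divides φ(58) = φ(2)·φ(29) = 1·28 = 28 = 2^2 · 7.
Divisors of 28: 1, 2, 4, 7, 14, 28.
Compute 35^d (mod 58) for the divisors d until we hit 1:
35^1 ≡ 35 (mod 58)
35^2 ≡ 7 (mod 58)
35^4 ≡ 49 (mod 58)
35^7 ≡ 57 (mod 58)
35^14 ≡ 1 (mod 58) ✓
Therefore the multiplicative order of 35 modulo 58 is 14.

14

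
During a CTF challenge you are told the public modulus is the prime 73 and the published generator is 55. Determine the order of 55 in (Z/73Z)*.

By Lagrange's theorem, ord_73(55) divides φ(73) = 73 − 1 = 72 = 2^3 · 3^2.
Divisors of 72: 1, 2, 3, 4, 6, 8, 9, 12, 18, 24, 36, 72.
Test each divisor d:
55^1 ≡ 55
55^2 ≡ 32
55^3 ≡ 8
55^4 ≡ 2
55^6 ≡ 64
55^8 ≡ 4
55^9 ≡ 1
The smallest such exponent is 9, so the order of 55 is 9.

9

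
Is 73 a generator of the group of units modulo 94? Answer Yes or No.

Yes

φ(94) = φ(2)·φ(47) = 1·46 = 46 = 2 · 23.
It suffices to check that the order of 73 is not a proper divisor of 46: compute 73^(46/q) for q ∈ {2, 23}.
73^23 ≡ 93 (mod 94)  [q = 2: ≢ 1 ✓]
73^2 ≡ 65 (mod 94)  [q = 23: ≢ 1 ✓]
Every test exponent gives a nontrivial residue, hence 73 generates the full group.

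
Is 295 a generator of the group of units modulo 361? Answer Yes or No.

φ(361) = φ(19^2) = 19·(19−1) = 342 = 2 · 3^2 · 19.
An element g generates (Z/361Z)^× iff g^(342/q) ≢ 1 (mod 361) for each prime q ∈ {2, 3, 19}.
295^171 ≡ 360 (mod 361)  [q = 2: ≢ 1 ✓]
295^114 ≡ 68 (mod 361)  [q = 3: ≢ 1 ✓]
295^18 ≡ 77 (mod 361)  [q = 19: ≢ 1 ✓]
Every test exponent gives a nontrivial residue, hence 295 generates the full group.

Yes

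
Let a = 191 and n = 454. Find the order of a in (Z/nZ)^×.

Since 191 ∈ (Z/454Z)^×, its order divides φ(454) = φ(2)·φ(227) = 1·226 = 226 = 2 · 113.
Divisors of 226: 1, 2, 113, 226.
Compute 191^d (mod 454) for the divisors d until we hit 1:
191^1 ≡ 191 (mod 454)
191^2 ≡ 161 (mod 454)
191^113 ≡ 453 (mod 454)
191^226 ≡ 1 (mod 454) ✓
The smallest such exponent is 226, so the order of 191 is 226.

226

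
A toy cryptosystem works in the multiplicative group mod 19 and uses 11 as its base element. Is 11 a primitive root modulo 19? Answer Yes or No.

No

φ(19) = 19 − 1 = 18 = 2 · 3^2.
It suffices to check that the order of 11 is not a proper divisor of 18: compute 11^(18/q) for q ∈ {2, 3}.
11^9 ≡ 1 (mod 19)  [q = 2: ≡ 1 ✗]
11^6 ≡ 1 (mod 19)  [q = 3: ≡ 1 ✗]
11^9 ≡ 1 shows ord(11) | 9, strictly less than φ(19); not a primitive root.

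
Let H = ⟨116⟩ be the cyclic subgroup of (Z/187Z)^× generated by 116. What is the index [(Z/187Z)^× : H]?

By Lagrange's theorem, ord_187(116) divides φ(187) = φ(11·17) = (11−1)·(17−1) = 10·16 = 160 = 2^5 · 5.
Divisors of 160: 1, 2, 4, 5, 8, 10, 16, 20, 32, 40, 80, 160.
Test each divisor d:
116^1 ≡ 116
116^2 ≡ 179
116^4 ≡ 64
116^5 ≡ 131
116^8 ≡ 169
116^10 ≡ 144
116^16 ≡ 137
116^20 ≡ 166
116^32 ≡ 69
116^40 ≡ 67
116^80 ≡ 1
So ord_187(116) = 80, hence |⟨116⟩| = 80.
The index is φ(187) / ord(116) = 160 / 80 = 2.

2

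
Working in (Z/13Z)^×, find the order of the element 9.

ord(9) | φ(13) = 13 − 1 = 12 = 2^2 · 3.
Divisors of 12: 1, 2, 3, 4, 6, 12.
Test each divisor d:
9^1 ≡ 9
9^2 ≡ 3
9^3 ≡ 1
Hence ord(9) = 3.

3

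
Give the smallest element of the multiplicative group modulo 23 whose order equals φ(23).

5

φ(23) = 23 − 1 = 22 = 2 · 11.
g is a primitive root iff g^(22/q) ≢ 1 (mod 23) for each prime q ∈ {2, 11}.
g = 2: 2^11 ≡ 1 — hits 1, so not a primitive root.
g = 3: 3^11 ≡ 1 — hits 1, so not a primitive root.
g = 4: 4^11 ≡ 1 — hits 1, so not a primitive root.
g = 5: 5^11 ≡ 22; 5^2 ≡ 2 — none is 1, so 5 is a primitive root.
Hence the least primitive root of 23 is 5.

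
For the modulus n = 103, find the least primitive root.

5

φ(103) = 103 − 1 = 102 = 2 · 3 · 17.
g is a primitive root iff g^(102/q) ≢ 1 (mod 103) for each prime q ∈ {2, 3, 17}.
g = 2: 2^51 ≡ 1 — hits 1, so not a primitive root.
g = 3: 3^51 ≡ 102; 3^34 ≡ 1 — hits 1, so not a primitive root.
g = 4: 4^51 ≡ 1 — hits 1, so not a primitive root.
g = 5: 5^51 ≡ 102; 5^34 ≡ 56; 5^6 ≡ 72 — none is 1, so 5 is a primitive root.
Hence the least primitive root of 103 is 5.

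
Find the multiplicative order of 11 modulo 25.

The order of 11 must divide φ(25) = φ(5^2) = 5·(5−1) = 20 = 2^2 · 5.
Divisors of 20: 1, 2, 4, 5, 10, 20.
Test each divisor d:
11^1 ≡ 11
11^2 ≡ 21
11^4 ≡ 16
11^5 ≡ 1
The smallest such exponent is 5, so the order of 11 is 5.

5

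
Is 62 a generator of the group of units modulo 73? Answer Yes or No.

φ(73) = 73 − 1 = 72 = 2^3 · 3^2.
Test 62^(72/q) mod 73 for each prime factor q of 72:
62^36 ≡ 72 (mod 73)  [q = 2: ≢ 1 ✓]
62^24 ≡ 8 (mod 73)  [q = 3: ≢ 1 ✓]
All checks pass, so 62 has order 72 and is a primitive root modulo 73.

Yes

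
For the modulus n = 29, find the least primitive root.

2

φ(29) = 29 − 1 = 28 = 2^2 · 7.
Test candidates g = 2, 3, … against the prime factors q ∈ {2, 7} of φ(29): g is a generator iff g^(28/q) ≢ 1 for every such q.
g = 2: 2^14 ≡ 28; 2^4 ≡ 16 — none is 1, so 2 is a primitive root.
Hence the least primitive root of 29 is 2.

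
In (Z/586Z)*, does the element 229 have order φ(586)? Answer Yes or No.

No

φ(586) = φ(2)·φ(293) = 1·292 = 292 = 2^2 · 73.
An element g generates (Z/586Z)^× iff g^(292/q) ≢ 1 (mod 586) for each prime q ∈ {2, 73}.
229^146 ≡ 1 (mod 586)  [q = 2: ≡ 1 ✗]
229^4 ≡ 329 (mod 586)  [q = 73: ≢ 1 ✓]
Since 229^146 ≡ 1, the order of 229 divides 146 < 292, so 229 is not a primitive root.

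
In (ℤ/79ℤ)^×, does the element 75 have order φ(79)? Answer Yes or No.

Yes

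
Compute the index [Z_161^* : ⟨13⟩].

ord(13) | φ(161) = φ(7·23) = (7−1)·(23−1) = 6·22 = 132 = 2^2 · 3 · 11.
Divisors of 132: 1, 2, 3, 4, 6, 11, 12, 22, 33, 44, 66, 132.
Evaluate successive powers at the divisors of 132:
13^1 ≡ 13 (mod 161)
13^2 ≡ 8 (mod 161)
13^3 ≡ 104 (mod 161)
13^4 ≡ 64 (mod 161)
13^6 ≡ 29 (mod 161)
13^11 ≡ 139 (mod 161)
13^12 ≡ 36 (mod 161)
13^22 ≡ 1 (mod 161) ✓
The order of 13 is 22, so the subgroup it generates has 22 elements.
The index is φ(161) / ord(13) = 132 / 22 = 6.

6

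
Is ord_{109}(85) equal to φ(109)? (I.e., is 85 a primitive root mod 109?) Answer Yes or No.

φ(109) = 109 − 1 = 108 = 2^2 · 3^3.
85 is a primitive root mod 109 iff 85^(φ(109)/q) ≢ 1 for every prime q | φ(109), i.e. q ∈ {2, 3}.
85^54 ≡ 108 (mod 109)  [q = 2: ≢ 1 ✓]
85^36 ≡ 63 (mod 109)  [q = 3: ≢ 1 ✓]
Every test exponent gives a nontrivial residue, hence 85 generates the full group.

Yes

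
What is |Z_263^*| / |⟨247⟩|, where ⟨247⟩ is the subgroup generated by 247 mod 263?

Since 247 ∈ (Z/263Z)^×, its order divides φ(263) = 263 − 1 = 262 = 2 · 131.
Divisors of 262: 1, 2, 131, 262.
Check 247^d mod 263 for each divisor in increasing order:
247^1 ≡ 247 (mod 263)
247^2 ≡ 256 (mod 263)
247^131 ≡ 262 (mod 263)
247^262 ≡ 1 (mod 263) ✓
So ord_263(247) = 262, hence |⟨247⟩| = 262.
The index is φ(263) / ord(247) = 262 / 262 = 1.

1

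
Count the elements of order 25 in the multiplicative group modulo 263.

0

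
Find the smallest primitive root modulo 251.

φ(251) = 251 − 1 = 250 = 2 · 5^3.
Test candidates g = 2, 3, … against the prime factors q ∈ {2, 5} of φ(251): g is a generator iff g^(250/q) ≢ 1 for every such q.
g = 2: 2^125 ≡ 250; 2^50 ≡ 1 — hits 1, so not a primitive root.
g = 3: 3^125 ≡ 1 — hits 1, so not a primitive root.
g = 4: 4^125 ≡ 1 — hits 1, so not a primitive root.
g = 5: 5^125 ≡ 1 — hits 1, so not a primitive root.
g = 6: 6^125 ≡ 250; 6^50 ≡ 219 — none is 1, so 6 is a primitive root.
So 6 is the smallest generator of (Z/251Z)^×.

6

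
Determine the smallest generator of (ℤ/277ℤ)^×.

φ(277) = 277 − 1 = 276 = 2^2 · 3 · 23.
Test candidates g = 2, 3, … against the prime factors q ∈ {2, 3, 23} of φ(277): g is a generator iff g^(276/q) ≢ 1 for every such q.
g = 2: 2^138 ≡ 276; 2^92 ≡ 1 — hits 1, so not a primitive root.
g = 3: 3^138 ≡ 1 — hits 1, so not a primitive root.
g = 4: 4^138 ≡ 1 — hits 1, so not a primitive root.
g = 5: 5^138 ≡ 276; 5^92 ≡ 116; 5^12 ≡ 27 — none is 1, so 5 is a primitive root.
So 5 is the smallest generator of (Z/277Z)^×.

5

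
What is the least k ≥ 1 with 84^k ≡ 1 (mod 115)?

22

Since 84 ∈ (Z/115Z)^×, its order divides φ(115) = φ(5·23) = (5−1)·(23−1) = 4·22 = 88 = 2^3 · 11.
Divisors of 88: 1, 2, 4, 8, 11, 22, 44, 88.
Test each divisor d:
84^1 ≡ 84
84^2 ≡ 41
84^4 ≡ 71
84^8 ≡ 96
84^11 ≡ 114
84^22 ≡ 1
Hence ord(84) = 22.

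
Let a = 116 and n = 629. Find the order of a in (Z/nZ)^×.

144

The order of 116 must divide φ(629) = φ(17·37) = (17−1)·(37−1) = 16·36 = 576 = 2^6 · 3^2.
Divisors of 576: 1, 2, 3, 4, 6, 8, 9, 12, 16, 18, 24, 32, 36, 48, 64, 72, 96, 144, 192, 288, 576.
Evaluate successive powers at the divisors of 576:
116^1 ≡ 116 (mod 629)
116^2 ≡ 247 (mod 629)
116^3 ≡ 347 (mod 629)
116^4 ≡ 625 (mod 629)
116^6 ≡ 270 (mod 629)
116^8 ≡ 16 (mod 629)
116^9 ≡ 598 (mod 629)
116^12 ≡ 565 (mod 629)
116^16 ≡ 256 (mod 629)
116^18 ≡ 332 (mod 629)
116^24 ≡ 322 (mod 629)
116^32 ≡ 120 (mod 629)
116^36 ≡ 149 (mod 629)
116^48 ≡ 528 (mod 629)
116^64 ≡ 562 (mod 629)
116^72 ≡ 186 (mod 629)
116^96 ≡ 137 (mod 629)
116^144 ≡ 1 (mod 629) ✓
So ord_629(116) = 144.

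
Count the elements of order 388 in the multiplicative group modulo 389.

φ(389) = 389 − 1 = 388 = 2^2 · 97.
Since (Z/389Z)^× is cyclic of order 388, the number of elements of order d is φ(d) when d | 388 and 0 otherwise.
388 = 2^2 · 97 divides 388, and φ(388) = 192.

192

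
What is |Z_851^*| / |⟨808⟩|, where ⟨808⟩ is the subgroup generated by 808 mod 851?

18

The order of 808 must divide φ(851) = φ(23·37) = (23−1)·(37−1) = 22·36 = 792 = 2^3 · 3^2 · 11.
Divisors of 792: 1, 2, 3, 4, 6, 8, 9, 11, 12, 18, 22, 24, 33, 36, 44, 66, 72, 88, 99, 132, 198, 264, 396, 792.
Check 808^d mod 851 for each divisor in increasing order:
808^1 ≡ 808
808^2 ≡ 147
808^3 ≡ 487
808^4 ≡ 334
808^6 ≡ 591
808^8 ≡ 75
808^9 ≡ 179
808^11 ≡ 783
808^12 ≡ 371
808^18 ≡ 554
808^22 ≡ 369
808^24 ≡ 630
808^33 ≡ 438
808^36 ≡ 556
808^44 ≡ 1
Thus |⟨808⟩| = ord(808) = 44.
[(Z/851Z)^× : ⟨808⟩] = 792/44 = 18.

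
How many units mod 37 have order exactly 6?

2

φ(37) = 37 − 1 = 36 = 2^2 · 3^2.
In a cyclic group of order 36, there are φ(d) elements of order d for each divisor d of 36, and zero for non-divisors.
6 = 2 · 3 divides 36, and φ(6) = 2.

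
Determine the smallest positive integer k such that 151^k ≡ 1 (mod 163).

By Lagrange's theorem, ord_163(151) divides φ(163) = 163 − 1 = 162 = 2 · 3^4.
Divisors of 162: 1, 2, 3, 6, 9, 18, 27, 54, 81, 162.
Check 151^d mod 163 for each divisor in increasing order:
151^1 ≡ 151 (mod 163)
151^2 ≡ 144 (mod 163)
151^3 ≡ 65 (mod 163)
151^6 ≡ 150 (mod 163)
151^9 ≡ 133 (mod 163)
151^18 ≡ 85 (mod 163)
151^27 ≡ 58 (mod 163)
151^54 ≡ 104 (mod 163)
151^81 ≡ 1 (mod 163) ✓
The smallest such exponent is 81, so the order of 151 is 81.

81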